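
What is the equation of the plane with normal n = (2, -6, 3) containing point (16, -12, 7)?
d = n·P = (2)(16) + (-6)(-12) + (3)(7) = 125
Plane: 2x - 6y + 3z = 125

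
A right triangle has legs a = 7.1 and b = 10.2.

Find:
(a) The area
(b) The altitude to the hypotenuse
(a) Area = ½ab = ½·7.1·10.2 = 36.21
(b) Hypotenuse c = √(7.1² + 10.2²) = √154.45 = 12.4278
    Area = ½·c·h_c  →  h_c = 2·Area/c = 2·36.21/12.4278 = 5.827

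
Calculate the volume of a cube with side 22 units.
Volume = s³
Volume = 22³
Volume = 10648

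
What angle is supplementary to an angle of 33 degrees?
Supplementary angles sum to 180 degrees.
Other angle = 180 - 33
Other angle = 147 degrees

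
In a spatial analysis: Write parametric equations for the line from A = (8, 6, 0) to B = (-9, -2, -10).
Direction vector d = B - A = (-17, -8, -10)
x = 8 - 17t, y = 6 - 8t, z = 0 - 10t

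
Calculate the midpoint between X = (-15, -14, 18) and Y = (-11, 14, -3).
Midpoint = ((-15-11)/2, (-14+14)/2, (18-3)/2) = (-13, 0, 7.5)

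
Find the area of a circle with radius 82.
Area = pi * r²
Area = pi * 82²
Area = pi * 6724
Area = 21124.07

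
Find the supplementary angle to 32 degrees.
Supplementary angles sum to 180 degrees.
Other angle = 180 - 32
Other angle = 148 degrees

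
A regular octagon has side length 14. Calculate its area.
For a regular 8-gon with side length s = 14:
Apothem a = s / (2*tan(pi/8)) = 14 / (2*tan(pi/8)) ≈ 16.8995
Perimeter P = 8 * 14 = 112
Area = (1/2) * P * a = (1/2) * 112 * 16.8995 = 946.37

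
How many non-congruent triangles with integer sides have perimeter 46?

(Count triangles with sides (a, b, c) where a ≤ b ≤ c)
With a ≤ b ≤ c and a + b + c = 46, the triangle inequality a + b > c gives c < 46/2, so c ≤ 22.
Iterate a from 1 to ⌊p/3⌋ = 15; for each a, b ranges from a to ⌊(p−a)/2⌋ with c = p − a − b, keeping only c ≥ b.
Triples: (2, 22, 22), (3, 21, 22), (4, 20, 22), …
Count = 44 triangles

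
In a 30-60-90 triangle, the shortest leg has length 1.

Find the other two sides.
Long leg = 1√3 = 1.732, Hypotenuse = 2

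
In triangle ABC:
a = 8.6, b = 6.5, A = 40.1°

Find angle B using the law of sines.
sin(B)/b = sin(A)/a
sin(B) = b·sin(A)/a = 6.5·sin(40.1°)/8.6 = 0.486838
B = arcsin(0.486838) = 29.13°  (b ≤ a, so B ≤ A and the acute solution is unique)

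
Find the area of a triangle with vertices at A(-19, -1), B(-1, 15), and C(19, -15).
Using the coordinate formula: Area = (1/2)|x₁(y₂-y₃) + x₂(y₃-y₁) + x₃(y₁-y₂)|
Area = (1/2)|(-19)(15-(-15)) + (-1)((-15)-(-1)) + 19((-1)-15)|
Area = (1/2)|(-19)*30 + (-1)*(-14) + 19*(-16)|
Area = (1/2)|(-570) + 14 + (-304)|
Area = (1/2)*860 = 430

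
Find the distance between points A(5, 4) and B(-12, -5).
Using the distance formula: d = sqrt((x₂-x₁)² + (y₂-y₁)²)
dx = (-12) - 5 = -17
dy = (-5) - 4 = -9
d = sqrt((-17)² + (-9)²) = sqrt(289 + 81) = sqrt(370) = 19.24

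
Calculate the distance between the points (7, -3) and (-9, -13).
Using the distance formula: d = sqrt((x₂-x₁)² + (y₂-y₁)²)
dx = (-9) - 7 = -16
dy = (-13) - (-3) = -10
d = sqrt((-16)² + (-10)²) = sqrt(256 + 100) = sqrt(356) = 18.87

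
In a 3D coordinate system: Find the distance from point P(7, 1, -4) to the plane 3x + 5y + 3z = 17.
d = |3(7) + 5(1) + 3(-4) - (17)| / √(3² + 5² + 3²) = 3/√43 = 0.4575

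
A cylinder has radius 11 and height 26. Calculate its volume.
Volume = pi * r² * h
Volume = pi * 11² * 26
Volume = pi * 121 * 26
Volume = pi * 3146
Volume = 9883.45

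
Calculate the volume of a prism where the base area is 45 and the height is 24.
Volume = base area * height
Volume = 45 * 24
Volume = 1080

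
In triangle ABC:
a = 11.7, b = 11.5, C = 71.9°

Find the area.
Using A = ½ab·sin(C):
A = ½·11.7·11.5·sin(71.9°) = ½·134.55·0.950516 = 63.95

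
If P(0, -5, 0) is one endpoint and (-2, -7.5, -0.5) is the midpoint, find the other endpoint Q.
Q = (2×(-2) - 0, 2×(-7.5) - (-5), 2×(-0.5) - 0) = (-4, -10, -1)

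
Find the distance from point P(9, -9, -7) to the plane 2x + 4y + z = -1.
d = |2(9) + 4(-9) + 1(-7) - (-1)| / √(2² + 4² + 1²) = 24/√21 = 5.237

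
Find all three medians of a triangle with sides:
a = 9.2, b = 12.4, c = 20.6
Using m_x = ½√(2y² + 2z² - x²):
m_a = ½√(2·12.4² + 2·20.6² - 9.2²) = ½√1071.6 = 16.37
m_b = ½√(2·9.2² + 2·20.6² - 12.4²) = ½√864.24 = 14.7
m_c = ½√(2·9.2² + 2·12.4² - 20.6²) = ½√52.44 = 3.621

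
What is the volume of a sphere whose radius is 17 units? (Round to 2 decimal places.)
Volume = (4/3) * pi * r³
Volume = (4/3) * pi * 17³
Volume = (4/3) * pi * 4913
Volume = 20579.53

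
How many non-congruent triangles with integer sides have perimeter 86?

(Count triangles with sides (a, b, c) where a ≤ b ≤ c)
With a ≤ b ≤ c and a + b + c = 86, the triangle inequality a + b > c gives c < 86/2, so c ≤ 42.
Iterate a from 1 to ⌊p/3⌋ = 28; for each a, b ranges from a to ⌊(p−a)/2⌋ with c = p − a − b, keeping only c ≥ b.
Triples: (2, 42, 42), (3, 41, 42), (4, 40, 42), …
Count = 154 triangles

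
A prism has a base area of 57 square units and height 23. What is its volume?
Volume = base area * height
Volume = 57 * 23
Volume = 1311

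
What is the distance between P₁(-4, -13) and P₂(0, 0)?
Using the distance formula: d = sqrt((x₂-x₁)² + (y₂-y₁)²)
dx = 0 - (-4) = 4
dy = 0 - (-13) = 13
d = sqrt(4² + 13²) = sqrt(16 + 169) = sqrt(185) = 13.60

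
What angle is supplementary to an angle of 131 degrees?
Supplementary angles sum to 180 degrees.
Other angle = 180 - 131
Other angle = 49 degrees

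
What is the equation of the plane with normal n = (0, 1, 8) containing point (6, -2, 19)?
d = n·P = (0)(6) + (1)(-2) + (8)(19) = 150
Plane: y + 8z = 150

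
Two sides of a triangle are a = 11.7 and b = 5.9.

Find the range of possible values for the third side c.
By the triangle inequality: |a - b| < c < a + b
|11.7 - 5.9| < c < 11.7 + 5.9
5.8 < c < 17.6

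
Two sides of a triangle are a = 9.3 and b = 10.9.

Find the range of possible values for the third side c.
By the triangle inequality: |a - b| < c < a + b
|9.3 - 10.9| < c < 9.3 + 10.9
1.6 < c < 20.2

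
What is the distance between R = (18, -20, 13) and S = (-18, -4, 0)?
d = √[(-36)² + (16)² + (-13)²] = √1721 = 41.48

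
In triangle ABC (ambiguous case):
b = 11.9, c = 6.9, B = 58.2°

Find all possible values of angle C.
sin(C)/c = sin(B)/b  →  sin(C) = c·sin(B)/b = 6.9·sin(58.2°)/11.9 = 0.492795
C₁ = arcsin(0.492795) = 29.52°,  C₂ = 180° - C₁ = 150.48°
Check C₂: A = 180° - 58.2° - 150.48° = -28.68° ≤ 0, rejected
C = 29.52° (one solution)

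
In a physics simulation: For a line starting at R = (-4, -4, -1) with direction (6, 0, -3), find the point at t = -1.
P(-1) = (-4 + 6(-1), -4 + 0(-1), -1 + (-3)(-1)) = (-10, -4, 2)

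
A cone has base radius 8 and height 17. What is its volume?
Volume = (1/3) * pi * r² * h
Volume = (1/3) * pi * 8² * 17
Volume = (1/3) * pi * 64 * 17
Volume = (1/3) * pi * 1088
Volume = 1139.35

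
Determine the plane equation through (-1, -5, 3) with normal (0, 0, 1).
d = n·P = (0)(-1) + (0)(-5) + (1)(3) = 3
Plane: z = 3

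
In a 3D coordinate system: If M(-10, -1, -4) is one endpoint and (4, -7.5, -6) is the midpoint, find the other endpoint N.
N = (2×4 - (-10), 2×(-7.5) - (-1), 2×(-6) - (-4)) = (18, -14, -8)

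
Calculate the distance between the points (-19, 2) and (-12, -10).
Using the distance formula: d = sqrt((x₂-x₁)² + (y₂-y₁)²)
dx = (-12) - (-19) = 7
dy = (-10) - 2 = -12
d = sqrt(7² + (-12)²) = sqrt(49 + 144) = sqrt(193) = 13.89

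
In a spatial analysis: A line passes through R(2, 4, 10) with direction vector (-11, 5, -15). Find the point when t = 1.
P(1) = (2 + (-11)(1), 4 + 5(1), 10 + (-15)(1)) = (-9, 9, -5)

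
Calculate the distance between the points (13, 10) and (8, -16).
Using the distance formula: d = sqrt((x₂-x₁)² + (y₂-y₁)²)
dx = 8 - 13 = -5
dy = (-16) - 10 = -26
d = sqrt((-5)² + (-26)²) = sqrt(25 + 676) = sqrt(701) = 26.48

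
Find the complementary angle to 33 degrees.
Complementary angles sum to 90 degrees.
Other angle = 90 - 33
Other angle = 57 degrees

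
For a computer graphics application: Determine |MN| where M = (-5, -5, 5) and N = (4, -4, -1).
d = √[(9)² + (1)² + (-6)²] = √118 = 10.86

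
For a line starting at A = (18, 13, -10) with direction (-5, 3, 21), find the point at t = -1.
P(-1) = (18 + (-5)(-1), 13 + 3(-1), -10 + 21(-1)) = (23, 10, -31)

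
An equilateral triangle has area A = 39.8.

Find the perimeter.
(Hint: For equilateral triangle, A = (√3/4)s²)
A = (√3/4)s²  →  s² = 4A/√3 = 4·39.8/√3 = 91.9142
s = 9.58719
Perimeter = 3s = 28.76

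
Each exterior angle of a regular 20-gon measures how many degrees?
Exterior angle of a regular n-gon = 360/n
Exterior angle = 360/20
Exterior angle = 18 degrees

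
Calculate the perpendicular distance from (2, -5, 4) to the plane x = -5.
d = |1(2) + 0(-5) + 0(4) - (-5)| / √(1² + 0² + 0²) = 7/√1 = 7.0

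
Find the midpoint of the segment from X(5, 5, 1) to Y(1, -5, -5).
Midpoint = ((5+1)/2, (5-5)/2, (1-5)/2) = (3, 0, -2)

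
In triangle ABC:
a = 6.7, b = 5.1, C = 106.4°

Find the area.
Using A = ½ab·sin(C):
A = ½·6.7·5.1·sin(106.4°) = ½·34.17·0.959314 = 16.39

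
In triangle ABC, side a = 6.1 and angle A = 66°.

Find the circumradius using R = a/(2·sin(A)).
R = a/(2·sin(A)) = 6.1/(2·sin(66°))
R = 6.1/(2·0.913545) = 6.1/1.827091 = 3.339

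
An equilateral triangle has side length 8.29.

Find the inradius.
For an equilateral triangle, r = s/(2√3) where s is the side.
r = 8.29/(2√3) = 8.29/3.464102 = 2.393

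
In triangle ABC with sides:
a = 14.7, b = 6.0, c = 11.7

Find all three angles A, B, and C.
By the law of cosines:
cos(A) = (b² + c² - a²)/(2bc) = -0.307692  →  A = 107.9°
cos(B) = (a² + c² - b²)/(2ac) = 0.921507  →  B = 22.85°
cos(C) = (a² + b² - c²)/(2ab) = 0.653061  →  C = 49.23°
Check: A + B + C = 180.0° ✓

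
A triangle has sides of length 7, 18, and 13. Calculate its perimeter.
Perimeter = sum of all sides
Perimeter = 7 + 18 + 13
Perimeter = 38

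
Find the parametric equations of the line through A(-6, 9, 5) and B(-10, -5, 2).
Direction vector d = B - A = (-4, -14, -3)
x = -6 - 4t, y = 9 - 14t, z = 5 - 3t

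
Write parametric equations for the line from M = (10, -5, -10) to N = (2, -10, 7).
Direction vector d = N - M = (-8, -5, 17)
x = 10 - 8t, y = -5 - 5t, z = -10 + 17t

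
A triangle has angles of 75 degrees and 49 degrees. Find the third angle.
Sum of angles in a triangle = 180 degrees
Third angle = 180 - 75 - 49
Third angle = 56 degrees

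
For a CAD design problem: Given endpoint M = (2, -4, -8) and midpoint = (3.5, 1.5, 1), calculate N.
N = (2×3.5 - 2, 2×1.5 - (-4), 2×1 - (-8)) = (5, 7, 10)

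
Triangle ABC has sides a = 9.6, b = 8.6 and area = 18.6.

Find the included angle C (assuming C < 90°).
Area = ½ab·sin(C)  →  sin(C) = 2·Area/(ab)
sin(C) = 2·18.6/(9.6·8.6) = 0.450581
C = arcsin(0.450581) = 26.78°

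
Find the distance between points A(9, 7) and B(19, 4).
Using the distance formula: d = sqrt((x₂-x₁)² + (y₂-y₁)²)
dx = 19 - 9 = 10
dy = 4 - 7 = -3
d = sqrt(10² + (-3)²) = sqrt(100 + 9) = sqrt(109) = 10.44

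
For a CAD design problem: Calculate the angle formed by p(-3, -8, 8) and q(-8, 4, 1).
p·q = 0, |p|² = 137, |q|² = 81
cos θ = 0/√11097 ≈ 0.0
θ ≈ 90.0°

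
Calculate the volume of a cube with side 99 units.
Volume = s³
Volume = 99³
Volume = 970299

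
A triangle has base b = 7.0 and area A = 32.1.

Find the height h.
A = ½bh  →  h = 2A/b
h = 2·32.1/7.0 = 9.171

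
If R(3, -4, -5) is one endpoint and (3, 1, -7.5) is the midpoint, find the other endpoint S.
S = (2×3 - 3, 2×1 - (-4), 2×(-7.5) - (-5)) = (3, 6, -10)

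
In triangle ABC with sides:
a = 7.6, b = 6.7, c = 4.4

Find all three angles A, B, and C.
By the law of cosines:
cos(A) = (b² + c² - a²)/(2bc) = 0.110075  →  A = 83.68°
cos(B) = (a² + c² - b²)/(2ac) = 0.481908  →  B = 61.19°
cos(C) = (a² + b² - c²)/(2ab) = 0.817852  →  C = 35.13°
Check: A + B + C = 180.0° ✓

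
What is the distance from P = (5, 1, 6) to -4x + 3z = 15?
d = |(-4)(5) + 0(1) + 3(6) - (15)| / √((-4)² + 0² + 3²) = 17/√25 = 3.4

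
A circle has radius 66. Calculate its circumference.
Circumference = 2 * pi * r
Circumference = 2 * pi * 66
Circumference = 414.69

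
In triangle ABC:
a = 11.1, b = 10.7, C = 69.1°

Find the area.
Using A = ½ab·sin(C):
A = ½·11.1·10.7·sin(69.1°) = ½·118.77·0.934204 = 55.48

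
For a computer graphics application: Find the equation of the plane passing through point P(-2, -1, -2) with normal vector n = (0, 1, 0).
d = n·P = (0)(-2) + (1)(-1) + (0)(-2) = -1
Plane: y = -1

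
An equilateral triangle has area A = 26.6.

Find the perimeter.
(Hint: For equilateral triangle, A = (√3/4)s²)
A = (√3/4)s²  →  s² = 4A/√3 = 4·26.6/√3 = 61.4301
s = 7.83773
Perimeter = 3s = 23.51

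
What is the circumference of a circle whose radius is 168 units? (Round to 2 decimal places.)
Circumference = 2 * pi * r
Circumference = 2 * pi * 168
Circumference = 1055.58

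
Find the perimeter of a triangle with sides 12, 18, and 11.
Perimeter = sum of all sides
Perimeter = 12 + 18 + 11
Perimeter = 41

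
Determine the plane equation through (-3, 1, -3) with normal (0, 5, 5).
d = n·P = (0)(-3) + (5)(1) + (5)(-3) = -10
Plane: 5y + 5z = -10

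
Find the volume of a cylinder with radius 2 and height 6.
Volume = pi * r² * h
Volume = pi * 2² * 6
Volume = pi * 4 * 6
Volume = pi * 24
Volume = 75.40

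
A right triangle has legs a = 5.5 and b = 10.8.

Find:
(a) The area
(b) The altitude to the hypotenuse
(a) Area = ½ab = ½·5.5·10.8 = 29.7
(b) Hypotenuse c = √(5.5² + 10.8²) = √146.89 = 12.1198
    Area = ½·c·h_c  →  h_c = 2·Area/c = 2·29.7/12.1198 = 4.901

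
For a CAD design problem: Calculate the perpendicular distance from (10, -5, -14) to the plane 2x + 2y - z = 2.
d = |2(10) + 2(-5) + (-1)(-14) - (2)| / √(2² + 2² + (-1)²) = 22/√9 = 7.333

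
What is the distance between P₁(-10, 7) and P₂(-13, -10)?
Using the distance formula: d = sqrt((x₂-x₁)² + (y₂-y₁)²)
dx = (-13) - (-10) = -3
dy = (-10) - 7 = -17
d = sqrt((-3)² + (-17)²) = sqrt(9 + 289) = sqrt(298) = 17.26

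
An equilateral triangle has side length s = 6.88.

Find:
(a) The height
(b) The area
(a) Height h = s·√3/2 = 6.88·√3/2 = 5.958
(b) Area = (√3/4)·s² = (√3/4)·6.88² = (√3/4)·47.3344 = 20.5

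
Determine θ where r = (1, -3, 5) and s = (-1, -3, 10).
r·s = 58, |r|² = 35, |s|² = 110
cos θ = 58/√3850 ≈ 0.9348
θ ≈ 20.81°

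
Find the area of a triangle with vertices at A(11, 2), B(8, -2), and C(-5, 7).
Using the coordinate formula: Area = (1/2)|x₁(y₂-y₃) + x₂(y₃-y₁) + x₃(y₁-y₂)|
Area = (1/2)|11((-2)-7) + 8(7-2) + (-5)(2-(-2))|
Area = (1/2)|11*(-9) + 8*5 + (-5)*4|
Area = (1/2)|(-99) + 40 + (-20)|
Area = (1/2)*79 = 39.50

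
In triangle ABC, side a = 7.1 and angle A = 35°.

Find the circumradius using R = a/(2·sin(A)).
R = a/(2·sin(A)) = 7.1/(2·sin(35°))
R = 7.1/(2·0.573576) = 7.1/1.147153 = 6.189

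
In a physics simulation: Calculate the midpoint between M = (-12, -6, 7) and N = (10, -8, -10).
Midpoint = ((-12+10)/2, (-6-8)/2, (7-10)/2) = (-1, -7, -1.5)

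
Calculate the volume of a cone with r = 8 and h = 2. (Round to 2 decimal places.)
Volume = (1/3) * pi * r² * h
Volume = (1/3) * pi * 8² * 2
Volume = (1/3) * pi * 64 * 2
Volume = (1/3) * pi * 128
Volume = 134.04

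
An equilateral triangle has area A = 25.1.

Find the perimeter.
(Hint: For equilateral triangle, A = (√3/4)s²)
A = (√3/4)s²  →  s² = 4A/√3 = 4·25.1/√3 = 57.966
s = 7.61354
Perimeter = 3s = 22.84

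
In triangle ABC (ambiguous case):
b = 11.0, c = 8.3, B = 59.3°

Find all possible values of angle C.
sin(C)/c = sin(B)/b  →  sin(C) = c·sin(B)/b = 8.3·sin(59.3°)/11.0 = 0.648798
C₁ = arcsin(0.648798) = 40.45°,  C₂ = 180° - C₁ = 139.55°
Check C₂: A = 180° - 59.3° - 139.55° = -18.85° ≤ 0, rejected
C = 40.45° (one solution)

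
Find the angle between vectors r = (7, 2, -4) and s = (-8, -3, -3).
r·s = -50, |r|² = 69, |s|² = 82
cos θ = -50/√5658 ≈ -0.6647
θ ≈ 131.7°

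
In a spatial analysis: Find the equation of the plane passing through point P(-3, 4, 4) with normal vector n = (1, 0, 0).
d = n·P = (1)(-3) + (0)(4) + (0)(4) = -3
Plane: x = -3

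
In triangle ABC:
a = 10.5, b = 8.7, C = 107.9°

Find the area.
Using A = ½ab·sin(C):
A = ½·10.5·8.7·sin(107.9°) = ½·91.35·0.951594 = 43.46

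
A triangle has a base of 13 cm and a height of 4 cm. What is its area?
Area = (1/2) * base * height
Area = (1/2) * 13 * 4
Area = 26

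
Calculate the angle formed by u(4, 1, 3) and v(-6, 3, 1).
u·v = -18, |u|² = 26, |v|² = 46
cos θ = -18/√1196 ≈ -0.5205
θ ≈ 121.4°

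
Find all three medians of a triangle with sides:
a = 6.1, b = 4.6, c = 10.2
Using m_x = ½√(2y² + 2z² - x²):
m_a = ½√(2·4.6² + 2·10.2² - 6.1²) = ½√213.19 = 7.301
m_b = ½√(2·6.1² + 2·10.2² - 4.6²) = ½√261.34 = 8.083
m_c = ½√(2·6.1² + 2·4.6² - 10.2²) = ½√12.7 = 1.782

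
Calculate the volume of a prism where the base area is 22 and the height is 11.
Volume = base area * height
Volume = 22 * 11
Volume = 242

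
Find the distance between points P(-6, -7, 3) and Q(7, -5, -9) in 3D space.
d = √[(13)² + (2)² + (-12)²] = √317 = 17.8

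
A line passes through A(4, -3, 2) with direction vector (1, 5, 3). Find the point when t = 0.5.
P(0.5) = (4 + 1(0.5), -3 + 5(0.5), 2 + 3(0.5)) = (4.5, -0.5, 3.5)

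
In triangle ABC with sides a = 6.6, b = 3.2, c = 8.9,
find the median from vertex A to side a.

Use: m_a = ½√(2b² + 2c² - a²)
m_a = ½√(2·3.2² + 2·8.9² - 6.6²)
m_a = ½√(20.48 + 158.42 - 43.56) = ½√135.34 = 5.817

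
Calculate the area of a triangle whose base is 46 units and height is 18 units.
Area = (1/2) * base * height
Area = (1/2) * 46 * 18
Area = 414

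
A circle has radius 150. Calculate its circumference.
Circumference = 2 * pi * r
Circumference = 2 * pi * 150
Circumference = 942.48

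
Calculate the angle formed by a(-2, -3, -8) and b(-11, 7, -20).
a·b = 161, |a|² = 77, |b|² = 570
cos θ = 161/√43890 ≈ 0.7685
θ ≈ 39.78°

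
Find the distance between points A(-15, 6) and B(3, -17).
Using the distance formula: d = sqrt((x₂-x₁)² + (y₂-y₁)²)
dx = 3 - (-15) = 18
dy = (-17) - 6 = -23
d = sqrt(18² + (-23)²) = sqrt(324 + 529) = sqrt(853) = 29.21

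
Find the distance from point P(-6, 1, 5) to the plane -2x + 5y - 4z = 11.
d = |(-2)(-6) + 5(1) + (-4)(5) - (11)| / √((-2)² + 5² + (-4)²) = 14/√45 = 2.087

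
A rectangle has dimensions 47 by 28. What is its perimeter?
Perimeter = 2 * (length + width)
Perimeter = 2 * (47 + 28)
Perimeter = 2 * 75
Perimeter = 150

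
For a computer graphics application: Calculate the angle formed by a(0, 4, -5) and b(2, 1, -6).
a·b = 34, |a|² = 41, |b|² = 41
cos θ = 34/√1681 ≈ 0.8293
θ ≈ 33.98°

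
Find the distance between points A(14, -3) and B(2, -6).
Using the distance formula: d = sqrt((x₂-x₁)² + (y₂-y₁)²)
dx = 2 - 14 = -12
dy = (-6) - (-3) = -3
d = sqrt((-12)² + (-3)²) = sqrt(144 + 9) = sqrt(153) = 12.37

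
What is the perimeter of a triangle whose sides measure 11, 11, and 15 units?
Perimeter = sum of all sides
Perimeter = 11 + 11 + 15
Perimeter = 37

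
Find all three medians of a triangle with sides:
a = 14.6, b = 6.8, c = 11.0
Using m_x = ½√(2y² + 2z² - x²):
m_a = ½√(2·6.8² + 2·11.0² - 14.6²) = ½√121.32 = 5.507
m_b = ½√(2·14.6² + 2·11.0² - 6.8²) = ½√622.08 = 12.47
m_c = ½√(2·14.6² + 2·6.8² - 11.0²) = ½√397.8 = 9.972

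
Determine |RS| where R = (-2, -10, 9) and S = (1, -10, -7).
d = √[(3)² + (0)² + (-16)²] = √265 = 16.28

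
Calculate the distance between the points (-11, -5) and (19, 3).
Using the distance formula: d = sqrt((x₂-x₁)² + (y₂-y₁)²)
dx = 19 - (-11) = 30
dy = 3 - (-5) = 8
d = sqrt(30² + 8²) = sqrt(900 + 64) = sqrt(964) = 31.05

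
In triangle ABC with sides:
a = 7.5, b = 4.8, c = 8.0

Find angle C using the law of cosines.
cos(C) = (a² + b² - c²)/(2ab)
cos(C) = (7.5² + 4.8² - 8.0²)/(2·7.5·4.8) = 15.29/72 = 0.212361
C = arccos(0.212361) = 77.74°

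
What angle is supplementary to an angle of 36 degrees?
Supplementary angles sum to 180 degrees.
Other angle = 180 - 36
Other angle = 144 degrees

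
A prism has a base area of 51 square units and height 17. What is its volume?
Volume = base area * height
Volume = 51 * 17
Volume = 867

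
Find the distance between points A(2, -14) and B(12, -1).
Using the distance formula: d = sqrt((x₂-x₁)² + (y₂-y₁)²)
dx = 12 - 2 = 10
dy = (-1) - (-14) = 13
d = sqrt(10² + 13²) = sqrt(100 + 169) = sqrt(269) = 16.40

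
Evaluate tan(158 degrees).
tan(158 degrees) = -0.404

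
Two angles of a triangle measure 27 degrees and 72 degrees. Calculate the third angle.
Sum of angles in a triangle = 180 degrees
Third angle = 180 - 27 - 72
Third angle = 81 degrees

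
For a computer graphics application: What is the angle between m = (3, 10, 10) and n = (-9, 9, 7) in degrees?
m·n = 133, |m|² = 209, |n|² = 211
cos θ = 133/√44099 ≈ 0.6333
θ ≈ 50.7°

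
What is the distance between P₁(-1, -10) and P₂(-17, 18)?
Using the distance formula: d = sqrt((x₂-x₁)² + (y₂-y₁)²)
dx = (-17) - (-1) = -16
dy = 18 - (-10) = 28
d = sqrt((-16)² + 28²) = sqrt(256 + 784) = sqrt(1040) = 32.25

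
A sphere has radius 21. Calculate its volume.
Volume = (4/3) * pi * r³
Volume = (4/3) * pi * 21³
Volume = (4/3) * pi * 9261
Volume = 38792.39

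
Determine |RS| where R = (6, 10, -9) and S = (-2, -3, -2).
d = √[(-8)² + (-13)² + (7)²] = √282 = 16.79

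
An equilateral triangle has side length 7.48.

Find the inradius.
For an equilateral triangle, r = s/(2√3) where s is the side.
r = 7.48/(2√3) = 7.48/3.464102 = 2.159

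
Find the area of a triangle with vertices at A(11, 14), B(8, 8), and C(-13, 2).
Using the coordinate formula: Area = (1/2)|x₁(y₂-y₃) + x₂(y₃-y₁) + x₃(y₁-y₂)|
Area = (1/2)|11(8-2) + 8(2-14) + (-13)(14-8)|
Area = (1/2)|11*6 + 8*(-12) + (-13)*6|
Area = (1/2)|66 + (-96) + (-78)|
Area = (1/2)*108 = 54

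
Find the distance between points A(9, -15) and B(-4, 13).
Using the distance formula: d = sqrt((x₂-x₁)² + (y₂-y₁)²)
dx = (-4) - 9 = -13
dy = 13 - (-15) = 28
d = sqrt((-13)² + 28²) = sqrt(169 + 784) = sqrt(953) = 30.87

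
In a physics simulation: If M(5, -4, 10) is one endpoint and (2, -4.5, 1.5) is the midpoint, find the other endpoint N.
N = (2×2 - 5, 2×(-4.5) - (-4), 2×1.5 - 10) = (-1, -5, -7)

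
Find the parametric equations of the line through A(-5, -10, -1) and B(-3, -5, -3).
Direction vector d = B - A = (2, 5, -2)
x = -5 + 2t, y = -10 + 5t, z = -1 - 2t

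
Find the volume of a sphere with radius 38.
Volume = (4/3) * pi * r³
Volume = (4/3) * pi * 38³
Volume = (4/3) * pi * 54872
Volume = 229847.30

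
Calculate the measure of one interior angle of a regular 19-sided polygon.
Interior angle of a regular n-gon = (n-2)*180/n
Interior angle = (19-2)*180/19
Interior angle = 17*180/19
Interior angle = 3060/19
Interior angle = 161.05 degrees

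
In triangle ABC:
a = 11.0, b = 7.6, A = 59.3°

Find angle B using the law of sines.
sin(B)/b = sin(A)/a
sin(B) = b·sin(A)/a = 7.6·sin(59.3°)/11.0 = 0.594080
B = arcsin(0.594080) = 36.45°  (b ≤ a, so B ≤ A and the acute solution is unique)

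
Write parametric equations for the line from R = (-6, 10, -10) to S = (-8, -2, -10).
Direction vector d = S - R = (-2, -12, 0)
x = -6 - 2t, y = 10 - 12t, z = -10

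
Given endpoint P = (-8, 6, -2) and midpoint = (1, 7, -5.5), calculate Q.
Q = (2×1 - (-8), 2×7 - 6, 2×(-5.5) - (-2)) = (10, 8, -9)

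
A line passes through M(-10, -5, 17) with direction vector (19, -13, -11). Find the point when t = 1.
P(1) = (-10 + 19(1), -5 + (-13)(1), 17 + (-11)(1)) = (9, -18, 6)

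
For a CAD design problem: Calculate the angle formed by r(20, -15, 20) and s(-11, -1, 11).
r·s = 15, |r|² = 1025, |s|² = 243
cos θ = 15/√249075 ≈ 0.03006
θ ≈ 88.28°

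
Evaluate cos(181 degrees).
cos(181 degrees) = -0.9998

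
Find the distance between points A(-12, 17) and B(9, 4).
Using the distance formula: d = sqrt((x₂-x₁)² + (y₂-y₁)²)
dx = 9 - (-12) = 21
dy = 4 - 17 = -13
d = sqrt(21² + (-13)²) = sqrt(441 + 169) = sqrt(610) = 24.70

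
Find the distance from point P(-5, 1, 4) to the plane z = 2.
d = |0(-5) + 0(1) + 1(4) - (2)| / √(0² + 0² + 1²) = 2/√1 = 2.0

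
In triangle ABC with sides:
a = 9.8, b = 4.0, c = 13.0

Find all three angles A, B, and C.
By the law of cosines:
cos(A) = (b² + c² - a²)/(2bc) = 0.855385  →  A = 31.2°
cos(B) = (a² + c² - b²)/(2ac) = 0.977394  →  B = 12.21°
cos(C) = (a² + b² - c²)/(2ab) = -0.726531  →  C = 136.6°
Check: A + B + C = 180.0° ✓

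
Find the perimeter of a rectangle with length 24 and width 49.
Perimeter = 2 * (length + width)
Perimeter = 2 * (24 + 49)
Perimeter = 2 * 73
Perimeter = 146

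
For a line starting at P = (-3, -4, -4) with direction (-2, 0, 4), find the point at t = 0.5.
P(0.5) = (-3 + (-2)(0.5), -4 + 0(0.5), -4 + 4(0.5)) = (-4, -4, -2)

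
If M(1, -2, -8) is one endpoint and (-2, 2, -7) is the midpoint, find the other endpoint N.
N = (2×(-2) - 1, 2×2 - (-2), 2×(-7) - (-8)) = (-5, 6, -6)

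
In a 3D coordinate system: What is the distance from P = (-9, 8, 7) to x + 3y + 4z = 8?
d = |1(-9) + 3(8) + 4(7) - (8)| / √(1² + 3² + 4²) = 35/√26 = 6.864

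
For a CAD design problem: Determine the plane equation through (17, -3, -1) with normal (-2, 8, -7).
d = n·P = (-2)(17) + (8)(-3) + (-7)(-1) = -51
Plane: -2x + 8y - 7z = -51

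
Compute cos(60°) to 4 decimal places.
cos(60 degrees) = 1/2
Decimal approximation: 0.5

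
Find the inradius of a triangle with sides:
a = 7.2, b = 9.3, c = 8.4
s = (a+b+c)/2 = (7.2+9.3+8.4)/2 = 12.45
Area = √(s(s-a)(s-b)(s-c)) = √(12.45·5.25·3.15·4.05) = 28.8767
r = Area/s = 28.8767/12.45 = 2.319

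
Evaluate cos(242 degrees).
cos(242 degrees) = -0.4695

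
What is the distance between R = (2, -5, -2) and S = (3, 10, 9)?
d = √[(1)² + (15)² + (11)²] = √347 = 18.63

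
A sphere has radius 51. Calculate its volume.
Volume = (4/3) * pi * r³
Volume = (4/3) * pi * 51³
Volume = (4/3) * pi * 132651
Volume = 555647.21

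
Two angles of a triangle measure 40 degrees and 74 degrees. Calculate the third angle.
Sum of angles in a triangle = 180 degrees
Third angle = 180 - 40 - 74
Third angle = 66 degrees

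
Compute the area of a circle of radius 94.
Area = pi * r²
Area = pi * 94²
Area = pi * 8836
Area = 27759.11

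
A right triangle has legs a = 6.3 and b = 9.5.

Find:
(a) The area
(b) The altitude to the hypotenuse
(a) Area = ½ab = ½·6.3·9.5 = 29.925
(b) Hypotenuse c = √(6.3² + 9.5²) = √129.94 = 11.3991
    Area = ½·c·h_c  →  h_c = 2·Area/c = 2·29.925/11.3991 = 5.25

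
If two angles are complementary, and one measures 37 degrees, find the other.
Complementary angles sum to 90 degrees.
Other angle = 90 - 37
Other angle = 53 degrees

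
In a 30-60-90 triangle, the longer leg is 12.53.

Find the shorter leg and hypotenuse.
In a 30-60-90 triangle, sides are in ratio 1 : √3 : 2.
Long leg = short leg·√3  →  short leg = 12.53/√3 = 7.234
Hypotenuse = 2·(short leg) = 2·12.53/√3 = 14.47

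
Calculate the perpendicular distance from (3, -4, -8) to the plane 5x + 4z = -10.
d = |5(3) + 0(-4) + 4(-8) - (-10)| / √(5² + 0² + 4²) = 7/√41 = 1.093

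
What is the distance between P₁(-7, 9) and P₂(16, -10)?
Using the distance formula: d = sqrt((x₂-x₁)² + (y₂-y₁)²)
dx = 16 - (-7) = 23
dy = (-10) - 9 = -19
d = sqrt(23² + (-19)²) = sqrt(529 + 361) = sqrt(890) = 29.83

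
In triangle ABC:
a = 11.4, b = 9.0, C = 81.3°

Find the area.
Using A = ½ab·sin(C):
A = ½·11.4·9.0·sin(81.3°) = ½·102.6·0.988494 = 50.71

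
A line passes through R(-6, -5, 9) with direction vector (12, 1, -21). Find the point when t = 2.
P(2) = (-6 + 12(2), -5 + 1(2), 9 + (-21)(2)) = (18, -3, -33)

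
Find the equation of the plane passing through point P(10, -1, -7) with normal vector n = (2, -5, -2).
d = n·P = (2)(10) + (-5)(-1) + (-2)(-7) = 39
Plane: 2x - 5y - 2z = 39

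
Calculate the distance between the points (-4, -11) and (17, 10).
Using the distance formula: d = sqrt((x₂-x₁)² + (y₂-y₁)²)
dx = 17 - (-4) = 21
dy = 10 - (-11) = 21
d = sqrt(21² + 21²) = sqrt(441 + 441) = sqrt(882) = 29.70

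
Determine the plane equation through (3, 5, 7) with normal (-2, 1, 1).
d = n·P = (-2)(3) + (1)(5) + (1)(7) = 6
Plane: -2x + y + z = 6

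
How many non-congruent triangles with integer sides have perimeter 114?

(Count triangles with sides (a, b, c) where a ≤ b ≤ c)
With a ≤ b ≤ c and a + b + c = 114, the triangle inequality a + b > c gives c < 114/2, so c ≤ 56.
Iterate a from 1 to ⌊p/3⌋ = 38; for each a, b ranges from a to ⌊(p−a)/2⌋ with c = p − a − b, keeping only c ≥ b.
Triples: (2, 56, 56), (3, 55, 56), (4, 54, 56), …
Count = 271 triangles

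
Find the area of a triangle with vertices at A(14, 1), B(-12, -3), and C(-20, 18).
Using the coordinate formula: Area = (1/2)|x₁(y₂-y₃) + x₂(y₃-y₁) + x₃(y₁-y₂)|
Area = (1/2)|14((-3)-18) + (-12)(18-1) + (-20)(1-(-3))|
Area = (1/2)|14*(-21) + (-12)*17 + (-20)*4|
Area = (1/2)|(-294) + (-204) + (-80)|
Area = (1/2)*578 = 289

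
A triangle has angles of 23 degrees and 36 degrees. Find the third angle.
Sum of angles in a triangle = 180 degrees
Third angle = 180 - 23 - 36
Third angle = 121 degrees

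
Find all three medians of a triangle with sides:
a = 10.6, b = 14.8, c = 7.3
Using m_x = ½√(2y² + 2z² - x²):
m_a = ½√(2·14.8² + 2·7.3² - 10.6²) = ½√432.3 = 10.4
m_b = ½√(2·10.6² + 2·7.3² - 14.8²) = ½√112.26 = 5.298
m_c = ½√(2·10.6² + 2·14.8² - 7.3²) = ½√609.51 = 12.34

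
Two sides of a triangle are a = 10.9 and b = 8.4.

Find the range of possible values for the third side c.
By the triangle inequality: |a - b| < c < a + b
|10.9 - 8.4| < c < 10.9 + 8.4
2.5 < c < 19.3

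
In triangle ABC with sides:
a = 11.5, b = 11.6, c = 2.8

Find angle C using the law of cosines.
cos(C) = (a² + b² - c²)/(2ab)
cos(C) = (11.5² + 11.6² - 2.8²)/(2·11.5·11.6) = 258.97/266.8 = 0.970652
C = arccos(0.970652) = 13.92°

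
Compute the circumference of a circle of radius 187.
Circumference = 2 * pi * r
Circumference = 2 * pi * 187
Circumference = 1174.96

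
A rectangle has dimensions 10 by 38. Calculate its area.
Area = length * width
Area = 10 * 38
Area = 380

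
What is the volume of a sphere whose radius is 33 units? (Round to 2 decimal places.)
Volume = (4/3) * pi * r³
Volume = (4/3) * pi * 33³
Volume = (4/3) * pi * 35937
Volume = 150532.55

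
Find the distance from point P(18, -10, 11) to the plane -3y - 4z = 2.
d = |0(18) + (-3)(-10) + (-4)(11) - (2)| / √(0² + (-3)² + (-4)²) = 16/√25 = 3.2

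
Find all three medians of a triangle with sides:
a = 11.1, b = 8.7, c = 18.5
Using m_x = ½√(2y² + 2z² - x²):
m_a = ½√(2·8.7² + 2·18.5² - 11.1²) = ½√712.67 = 13.35
m_b = ½√(2·11.1² + 2·18.5² - 8.7²) = ½√855.23 = 14.62
m_c = ½√(2·11.1² + 2·8.7² - 18.5²) = ½√55.55 = 3.727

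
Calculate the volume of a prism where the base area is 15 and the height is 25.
Volume = base area * height
Volume = 15 * 25
Volume = 375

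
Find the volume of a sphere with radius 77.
Volume = (4/3) * pi * r³
Volume = (4/3) * pi * 77³
Volume = (4/3) * pi * 456533
Volume = 1912320.96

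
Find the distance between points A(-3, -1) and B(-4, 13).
Using the distance formula: d = sqrt((x₂-x₁)² + (y₂-y₁)²)
dx = (-4) - (-3) = -1
dy = 13 - (-1) = 14
d = sqrt((-1)² + 14²) = sqrt(1 + 196) = sqrt(197) = 14.04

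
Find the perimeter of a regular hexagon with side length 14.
Perimeter = number of sides * side length
Perimeter = 6 * 14
Perimeter = 84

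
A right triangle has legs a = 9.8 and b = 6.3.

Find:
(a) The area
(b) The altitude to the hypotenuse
(a) Area = ½ab = ½·9.8·6.3 = 30.87
(b) Hypotenuse c = √(9.8² + 6.3²) = √135.73 = 11.6503
    Area = ½·c·h_c  →  h_c = 2·Area/c = 2·30.87/11.6503 = 5.299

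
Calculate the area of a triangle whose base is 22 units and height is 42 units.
Area = (1/2) * base * height
Area = (1/2) * 22 * 42
Area = 462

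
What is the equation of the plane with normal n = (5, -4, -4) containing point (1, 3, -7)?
d = n·P = (5)(1) + (-4)(3) + (-4)(-7) = 21
Plane: 5x - 4y - 4z = 21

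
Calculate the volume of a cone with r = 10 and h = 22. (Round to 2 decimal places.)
Volume = (1/3) * pi * r² * h
Volume = (1/3) * pi * 10² * 22
Volume = (1/3) * pi * 100 * 22
Volume = (1/3) * pi * 2200
Volume = 2303.83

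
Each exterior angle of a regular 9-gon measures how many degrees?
Exterior angle of a regular n-gon = 360/n
Exterior angle = 360/9
Exterior angle = 40 degrees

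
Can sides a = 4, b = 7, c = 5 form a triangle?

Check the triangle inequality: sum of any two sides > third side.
Yes, triangle inequality satisfied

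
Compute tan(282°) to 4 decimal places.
tan(282 degrees) = -4.7046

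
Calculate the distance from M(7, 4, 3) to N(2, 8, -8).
d = √[(-5)² + (4)² + (-11)²] = √162 = 12.73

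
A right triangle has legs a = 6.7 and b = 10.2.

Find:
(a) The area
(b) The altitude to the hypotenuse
(a) Area = ½ab = ½·6.7·10.2 = 34.17
(b) Hypotenuse c = √(6.7² + 10.2²) = √148.93 = 12.2037
    Area = ½·c·h_c  →  h_c = 2·Area/c = 2·34.17/12.2037 = 5.6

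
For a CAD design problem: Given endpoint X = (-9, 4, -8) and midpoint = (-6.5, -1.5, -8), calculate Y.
Y = (2×(-6.5) - (-9), 2×(-1.5) - 4, 2×(-8) - (-8)) = (-4, -7, -8)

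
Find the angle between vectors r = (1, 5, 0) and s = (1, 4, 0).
r·s = 21, |r|² = 26, |s|² = 17
cos θ = 21/√442 ≈ 0.9989
θ ≈ 2.726°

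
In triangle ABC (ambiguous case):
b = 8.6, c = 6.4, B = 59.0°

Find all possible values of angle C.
sin(C)/c = sin(B)/b  →  sin(C) = c·sin(B)/b = 6.4·sin(59.0°)/8.6 = 0.637892
C₁ = arcsin(0.637892) = 39.63°,  C₂ = 180° - C₁ = 140.37°
Check C₂: A = 180° - 59.0° - 140.37° = -19.37° ≤ 0, rejected
C = 39.63° (one solution)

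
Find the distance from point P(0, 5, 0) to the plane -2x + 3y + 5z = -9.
d = |(-2)(0) + 3(5) + 5(0) - (-9)| / √((-2)² + 3² + 5²) = 24/√38 = 3.893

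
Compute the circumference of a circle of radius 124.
Circumference = 2 * pi * r
Circumference = 2 * pi * 124
Circumference = 779.11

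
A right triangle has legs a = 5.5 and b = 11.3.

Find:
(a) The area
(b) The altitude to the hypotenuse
(a) Area = ½ab = ½·5.5·11.3 = 31.075
(b) Hypotenuse c = √(5.5² + 11.3²) = √157.94 = 12.5674
    Area = ½·c·h_c  →  h_c = 2·Area/c = 2·31.075/12.5674 = 4.945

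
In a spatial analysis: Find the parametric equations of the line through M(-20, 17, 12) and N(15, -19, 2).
Direction vector d = N - M = (35, -36, -10)
x = -20 + 35t, y = 17 - 36t, z = 12 - 10t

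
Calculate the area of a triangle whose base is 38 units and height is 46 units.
Area = (1/2) * base * height
Area = (1/2) * 38 * 46
Area = 874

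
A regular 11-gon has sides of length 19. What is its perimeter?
Perimeter = number of sides * side length
Perimeter = 11 * 19
Perimeter = 209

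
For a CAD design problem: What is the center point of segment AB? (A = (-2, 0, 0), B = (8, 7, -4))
Midpoint = ((-2+8)/2, (0+7)/2, (0-4)/2) = (3, 3.5, -2)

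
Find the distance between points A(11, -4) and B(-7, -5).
Using the distance formula: d = sqrt((x₂-x₁)² + (y₂-y₁)²)
dx = (-7) - 11 = -18
dy = (-5) - (-4) = -1
d = sqrt((-18)² + (-1)²) = sqrt(324 + 1) = sqrt(325) = 18.03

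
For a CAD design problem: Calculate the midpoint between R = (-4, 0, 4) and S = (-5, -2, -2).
Midpoint = ((-4-5)/2, (0-2)/2, (4-2)/2) = (-4.5, -1, 1)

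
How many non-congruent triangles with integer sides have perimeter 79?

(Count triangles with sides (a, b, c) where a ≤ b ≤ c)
With a ≤ b ≤ c and a + b + c = 79, the triangle inequality a + b > c gives c < 79/2, so c ≤ 39.
Iterate a from 1 to ⌊p/3⌋ = 26; for each a, b ranges from a to ⌊(p−a)/2⌋ with c = p − a − b, keeping only c ≥ b.
Triples: (1, 39, 39), (2, 38, 39), (3, 37, 39), …
Count = 140 triangles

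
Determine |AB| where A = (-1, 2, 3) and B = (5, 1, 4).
d = √[(6)² + (-1)² + (1)²] = √38 = 6.164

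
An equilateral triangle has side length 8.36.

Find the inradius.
For an equilateral triangle, r = s/(2√3) where s is the side.
r = 8.36/(2√3) = 8.36/3.464102 = 2.413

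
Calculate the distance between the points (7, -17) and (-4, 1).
Using the distance formula: d = sqrt((x₂-x₁)² + (y₂-y₁)²)
dx = (-4) - 7 = -11
dy = 1 - (-17) = 18
d = sqrt((-11)² + 18²) = sqrt(121 + 324) = sqrt(445) = 21.10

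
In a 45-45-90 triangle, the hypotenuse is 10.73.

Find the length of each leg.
In a 45-45-90 triangle, hypotenuse = leg·√2  →  leg = hypotenuse/√2
leg = 10.73/√2 = 7.587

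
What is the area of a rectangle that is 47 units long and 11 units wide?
Area = length * width
Area = 47 * 11
Area = 517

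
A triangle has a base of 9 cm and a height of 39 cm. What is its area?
Area = (1/2) * base * height
Area = (1/2) * 9 * 39
Area = 175.50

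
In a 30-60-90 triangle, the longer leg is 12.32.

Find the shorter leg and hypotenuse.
In a 30-60-90 triangle, sides are in ratio 1 : √3 : 2.
Long leg = short leg·√3  →  short leg = 12.32/√3 = 7.113
Hypotenuse = 2·(short leg) = 2·12.32/√3 = 14.23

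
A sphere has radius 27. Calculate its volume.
Volume = (4/3) * pi * r³
Volume = (4/3) * pi * 27³
Volume = (4/3) * pi * 19683
Volume = 82447.96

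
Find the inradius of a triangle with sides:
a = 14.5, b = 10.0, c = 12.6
s = (a+b+c)/2 = (14.5+10.0+12.6)/2 = 18.55
Area = √(s(s-a)(s-b)(s-c)) = √(18.55·4.05·8.55·5.95) = 61.8217
r = Area/s = 61.8217/18.55 = 3.333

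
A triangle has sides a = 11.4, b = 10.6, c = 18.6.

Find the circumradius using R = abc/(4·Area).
s = (a+b+c)/2 = 20.3
Area = √(s(s-a)(s-b)(s-c)) = √(20.3·8.9·9.7·1.7) = 54.5825
R = abc/(4·Area) = (11.4·10.6·18.6)/(4·54.5825) = 2247.624/218.33 = 10.29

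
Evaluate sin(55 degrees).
sin(55 degrees) = 0.8192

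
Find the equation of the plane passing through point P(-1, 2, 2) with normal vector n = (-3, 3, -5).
d = n·P = (-3)(-1) + (3)(2) + (-5)(2) = -1
Plane: -3x + 3y - 5z = -1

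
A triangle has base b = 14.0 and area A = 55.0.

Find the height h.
A = ½bh  →  h = 2A/b
h = 2·55.0/14.0 = 7.857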